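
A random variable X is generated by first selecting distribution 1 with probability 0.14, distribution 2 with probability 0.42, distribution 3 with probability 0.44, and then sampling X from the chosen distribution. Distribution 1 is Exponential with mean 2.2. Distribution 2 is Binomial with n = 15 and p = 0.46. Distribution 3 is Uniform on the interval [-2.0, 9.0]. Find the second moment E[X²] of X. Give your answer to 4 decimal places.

32.7430

For each component E[X²] = Var + (mean)², giving 1: 9.68; 2: 51.336; 3: 22.3333.
Overall E[X²] = 0.14·9.68 + 0.42·51.336 + 0.44·22.3333 = 32.743.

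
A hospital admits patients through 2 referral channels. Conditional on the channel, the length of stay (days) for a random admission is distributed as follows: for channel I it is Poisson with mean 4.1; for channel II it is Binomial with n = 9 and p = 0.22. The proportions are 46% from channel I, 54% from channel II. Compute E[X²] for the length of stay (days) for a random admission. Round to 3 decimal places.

For each component E[X²] = Var + (mean)², giving I: 20.91; II: 5.4648.
Overall E[X²] = 0.46·20.91 + 0.54·5.4648 = 12.5696.

12.570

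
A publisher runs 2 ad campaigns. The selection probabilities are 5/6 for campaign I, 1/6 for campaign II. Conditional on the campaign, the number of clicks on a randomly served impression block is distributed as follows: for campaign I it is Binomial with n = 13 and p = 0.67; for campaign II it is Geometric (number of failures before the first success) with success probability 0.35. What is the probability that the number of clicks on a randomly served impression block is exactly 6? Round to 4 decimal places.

Conditional on each campaign, P(X = 6): I: 0.0661552; II: 0.0263966.
By total probability, P(X = 6) = 0.833333·0.0661552 + 0.166667·0.0263966 = 0.0595287.

0.0595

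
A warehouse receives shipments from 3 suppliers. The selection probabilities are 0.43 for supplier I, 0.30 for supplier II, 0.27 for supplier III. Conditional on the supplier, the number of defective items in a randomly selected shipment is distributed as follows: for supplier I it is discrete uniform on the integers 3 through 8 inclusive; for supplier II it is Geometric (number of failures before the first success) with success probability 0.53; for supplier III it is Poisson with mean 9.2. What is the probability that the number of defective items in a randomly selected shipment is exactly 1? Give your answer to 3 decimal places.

Conditional on each supplier, P(X = 1): I: 0; II: 0.2491; III: 0.000929562.
By total probability, P(X = 1) = 0.43·0 + 0.3·0.2491 + 0.27·0.000929562 = 0.074981.

0.075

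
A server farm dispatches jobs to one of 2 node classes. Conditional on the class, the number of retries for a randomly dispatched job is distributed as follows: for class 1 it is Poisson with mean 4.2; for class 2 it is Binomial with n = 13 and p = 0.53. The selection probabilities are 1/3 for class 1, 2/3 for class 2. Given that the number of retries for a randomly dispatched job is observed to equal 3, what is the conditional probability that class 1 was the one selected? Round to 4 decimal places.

0.8052

Likelihoods P(X=3 | ·): 1: 0.185165; 2: 0.0223961.
Posterior ∝ prior × likelihood. Numerator for 1: 0.333333·0.185165 = 0.0617218.
Normalizing constant: 0.333333·0.185165 + 0.666667·0.0223961 = 0.0766525.
P(1 | observation) = 0.0617218 / 0.0766525 = 0.805215.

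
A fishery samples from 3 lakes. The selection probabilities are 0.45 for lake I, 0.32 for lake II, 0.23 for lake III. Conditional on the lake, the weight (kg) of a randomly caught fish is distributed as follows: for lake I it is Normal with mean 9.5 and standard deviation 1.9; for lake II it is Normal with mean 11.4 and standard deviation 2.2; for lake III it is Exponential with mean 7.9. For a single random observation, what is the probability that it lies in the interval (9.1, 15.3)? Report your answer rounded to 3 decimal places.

0.562

Conditional on each lake, P(9.1 < X < 15.3): I: 0.582237; II: 0.813957; III: 0.171858.
By total probability, P(9.1 < X < 15.3) = 0.45·0.582237 + 0.32·0.813957 + 0.23·0.171858 = 0.562.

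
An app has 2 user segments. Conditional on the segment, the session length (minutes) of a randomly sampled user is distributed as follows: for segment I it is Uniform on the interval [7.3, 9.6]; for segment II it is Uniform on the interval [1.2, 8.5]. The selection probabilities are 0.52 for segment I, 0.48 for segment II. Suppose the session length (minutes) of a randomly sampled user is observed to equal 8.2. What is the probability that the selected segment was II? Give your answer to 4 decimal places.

0.2253

Likelihoods f(8.2 | ·): I: 0.434783; II: 0.136986.
Posterior ∝ prior × likelihood. Numerator for II: 0.48·0.136986 = 0.0657534.
Normalizing constant: 0.52·0.434783 + 0.48·0.136986 = 0.29184.
P(II | observation) = 0.0657534 / 0.29184 = 0.225306.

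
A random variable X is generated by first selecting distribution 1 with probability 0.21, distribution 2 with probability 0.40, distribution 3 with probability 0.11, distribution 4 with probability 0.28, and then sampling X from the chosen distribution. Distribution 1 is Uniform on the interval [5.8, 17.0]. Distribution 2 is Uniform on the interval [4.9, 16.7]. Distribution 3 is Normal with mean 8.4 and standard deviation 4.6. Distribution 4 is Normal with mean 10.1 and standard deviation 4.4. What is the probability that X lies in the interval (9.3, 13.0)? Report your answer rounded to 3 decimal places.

0.313

Conditional on each component, P(9.3 < X < 13.0): 1: 0.330357; 2: 0.313559; 3: 0.263786; 4: 0.317219.
By total probability, P(9.3 < X < 13.0) = 0.21·0.330357 + 0.4·0.313559 + 0.11·0.263786 + 0.28·0.317219 = 0.312636.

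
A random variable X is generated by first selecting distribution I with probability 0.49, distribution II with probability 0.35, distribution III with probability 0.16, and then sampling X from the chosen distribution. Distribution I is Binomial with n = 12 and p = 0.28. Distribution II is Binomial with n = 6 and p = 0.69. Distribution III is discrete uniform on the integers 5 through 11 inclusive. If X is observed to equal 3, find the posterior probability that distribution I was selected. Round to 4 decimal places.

Likelihoods P(X=3 | ·): I: 0.251125; II: 0.195732; III: 0.
Posterior ∝ prior × likelihood. Numerator for I: 0.49·0.251125 = 0.123051.
Normalizing constant: 0.49·0.251125 + 0.35·0.195732 + 0.16·0 = 0.191557.
P(I | observation) = 0.123051 / 0.191557 = 0.642372.

0.6424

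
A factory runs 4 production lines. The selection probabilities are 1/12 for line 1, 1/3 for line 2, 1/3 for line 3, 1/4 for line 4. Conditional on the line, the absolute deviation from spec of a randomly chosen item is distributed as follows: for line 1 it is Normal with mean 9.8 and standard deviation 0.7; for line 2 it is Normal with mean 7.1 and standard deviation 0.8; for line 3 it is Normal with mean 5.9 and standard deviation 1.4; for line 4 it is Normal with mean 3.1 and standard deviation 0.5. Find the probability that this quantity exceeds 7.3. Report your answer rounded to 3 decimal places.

Conditional on each line, P(X > 7.3): 1: 0.999822; 2: 0.401294; 3: 0.158655; 4: 0.
By total probability, P(X > 7.3) = 0.0833333·0.999822 + 0.333333·0.401294 + 0.333333·0.158655 + 0.25·0 = 0.269968.

0.270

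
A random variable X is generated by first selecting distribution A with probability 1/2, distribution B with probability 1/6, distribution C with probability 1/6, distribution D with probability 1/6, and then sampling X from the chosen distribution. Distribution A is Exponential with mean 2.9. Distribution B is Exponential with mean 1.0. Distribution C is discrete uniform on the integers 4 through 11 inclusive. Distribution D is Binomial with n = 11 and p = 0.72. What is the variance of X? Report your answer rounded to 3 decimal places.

Per component, A: μ=2.9, E[X²]=16.82; B: μ=1, E[X²]=2; C: μ=7.5, E[X²]=61.5; D: μ=7.92, E[X²]=64.944.
E[X] = 0.5·2.9 + 0.166667·1 + 0.166667·7.5 + 0.166667·7.92 = 4.18667.
E[X²] = 0.5·16.82 + 0.166667·2 + 0.166667·61.5 + 0.166667·64.944 = 29.8173.
Var(X) = E[X²] − (E[X])² = 29.8173 − 17.5282 = 12.2892.

12.289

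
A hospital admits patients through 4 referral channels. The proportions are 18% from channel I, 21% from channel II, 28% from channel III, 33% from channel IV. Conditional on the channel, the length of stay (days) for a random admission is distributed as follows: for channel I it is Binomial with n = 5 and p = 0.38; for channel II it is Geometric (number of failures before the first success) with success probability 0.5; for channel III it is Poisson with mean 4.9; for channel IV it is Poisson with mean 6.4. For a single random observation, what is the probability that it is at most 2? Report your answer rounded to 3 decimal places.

0.365

Conditional on each channel, P(X ≤ 2): I: 0.716509; II: 0.875; III: 0.133331; IV: 0.0463242.
By total probability, P(X ≤ 2) = 0.18·0.716509 + 0.21·0.875 + 0.28·0.133331 + 0.33·0.0463242 = 0.365341.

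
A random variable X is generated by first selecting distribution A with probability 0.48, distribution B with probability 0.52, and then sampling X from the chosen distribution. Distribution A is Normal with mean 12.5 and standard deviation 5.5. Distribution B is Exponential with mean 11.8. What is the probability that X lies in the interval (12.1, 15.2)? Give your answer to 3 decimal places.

0.147

Conditional on each component, P(12.1 < X < 15.2): A: 0.217243; B: 0.08286.
By total probability, P(12.1 < X < 15.2) = 0.48·0.217243 + 0.52·0.08286 = 0.147364.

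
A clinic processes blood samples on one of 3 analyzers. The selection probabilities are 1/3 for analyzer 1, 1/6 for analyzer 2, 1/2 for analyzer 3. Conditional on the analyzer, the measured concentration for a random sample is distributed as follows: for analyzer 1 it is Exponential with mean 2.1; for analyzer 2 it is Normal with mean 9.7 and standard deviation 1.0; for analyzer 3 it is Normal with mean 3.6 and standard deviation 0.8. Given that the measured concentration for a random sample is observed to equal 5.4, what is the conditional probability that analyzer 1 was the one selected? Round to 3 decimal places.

0.379

Likelihoods f(5.4 | ·): 1: 0.0363935; 2: 3.85352e-05; 3: 0.0396746.
Posterior ∝ prior × likelihood. Numerator for 1: 0.333333·0.0363935 = 0.0121312.
Normalizing constant: 0.333333·0.0363935 + 0.166667·3.85352e-05 + 0.5·0.0396746 = 0.0319749.
P(1 | observation) = 0.0121312 / 0.0319749 = 0.379397.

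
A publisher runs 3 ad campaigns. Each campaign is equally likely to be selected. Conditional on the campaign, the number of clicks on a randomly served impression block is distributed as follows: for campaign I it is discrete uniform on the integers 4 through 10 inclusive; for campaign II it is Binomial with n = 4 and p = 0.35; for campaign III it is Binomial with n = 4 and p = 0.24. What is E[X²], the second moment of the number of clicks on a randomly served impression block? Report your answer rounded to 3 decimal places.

For each component E[X²] = Var + (mean)², giving I: 53; II: 2.87; III: 1.6512.
Overall E[X²] = 0.333333·53 + 0.333333·2.87 + 0.333333·1.6512 = 19.1737.

19.174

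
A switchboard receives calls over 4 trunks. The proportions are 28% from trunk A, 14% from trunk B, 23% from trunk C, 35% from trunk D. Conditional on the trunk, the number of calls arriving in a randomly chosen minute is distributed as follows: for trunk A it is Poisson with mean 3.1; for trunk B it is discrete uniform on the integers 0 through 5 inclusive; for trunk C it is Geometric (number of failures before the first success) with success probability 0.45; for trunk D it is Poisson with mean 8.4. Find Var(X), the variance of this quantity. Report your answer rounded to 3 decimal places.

Per component, A: μ=3.1, E[X²]=12.71; B: μ=2.5, E[X²]=9.16667; C: μ=1.22222, E[X²]=4.20988; D: μ=8.4, E[X²]=78.96.
E[X] = 0.28·3.1 + 0.14·2.5 + 0.23·1.22222 + 0.35·8.4 = 4.43911.
E[X²] = 0.28·12.71 + 0.14·9.16667 + 0.23·4.20988 + 0.35·78.96 = 33.4464.
Var(X) = E[X²] − (E[X])² = 33.4464 − 19.7057 = 13.7407.

13.741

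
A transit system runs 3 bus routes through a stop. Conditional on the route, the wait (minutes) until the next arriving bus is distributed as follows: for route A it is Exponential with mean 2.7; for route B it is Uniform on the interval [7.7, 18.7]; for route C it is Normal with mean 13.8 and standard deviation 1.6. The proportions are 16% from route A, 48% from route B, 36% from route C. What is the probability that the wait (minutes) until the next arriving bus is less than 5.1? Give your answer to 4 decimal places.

Conditional on each route, P(X < 5.1): A: 0.84876; B: 0; C: 2.70167e-08.
By total probability, P(X < 5.1) = 0.16·0.84876 + 0.48·0 + 0.36·2.70167e-08 = 0.135802.

0.1358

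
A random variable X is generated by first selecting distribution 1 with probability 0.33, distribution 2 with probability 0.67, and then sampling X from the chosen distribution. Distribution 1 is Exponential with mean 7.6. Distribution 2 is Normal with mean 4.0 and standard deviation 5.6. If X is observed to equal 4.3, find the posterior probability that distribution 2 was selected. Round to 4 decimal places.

Likelihoods f(4.3 | ·): 1: 0.0747252; 2: 0.0711375.
Posterior ∝ prior × likelihood. Numerator for 2: 0.67·0.0711375 = 0.0476622.
Normalizing constant: 0.33·0.0747252 + 0.67·0.0711375 = 0.0723215.
P(2 | observation) = 0.0476622 / 0.0723215 = 0.659032.

0.6590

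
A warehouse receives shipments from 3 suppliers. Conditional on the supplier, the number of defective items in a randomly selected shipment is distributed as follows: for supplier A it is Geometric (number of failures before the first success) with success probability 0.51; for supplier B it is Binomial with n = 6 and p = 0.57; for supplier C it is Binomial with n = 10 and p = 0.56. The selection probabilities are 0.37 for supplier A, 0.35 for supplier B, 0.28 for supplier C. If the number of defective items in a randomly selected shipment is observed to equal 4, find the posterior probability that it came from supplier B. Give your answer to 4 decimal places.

0.6598

Likelihoods P(X=4 | ·): A: 0.0294005; B: 0.292771; C: 0.149861.
Posterior ∝ prior × likelihood. Numerator for B: 0.35·0.292771 = 0.10247.
Normalizing constant: 0.37·0.0294005 + 0.35·0.292771 + 0.28·0.149861 = 0.155309.
P(B | observation) = 0.10247 / 0.155309 = 0.65978.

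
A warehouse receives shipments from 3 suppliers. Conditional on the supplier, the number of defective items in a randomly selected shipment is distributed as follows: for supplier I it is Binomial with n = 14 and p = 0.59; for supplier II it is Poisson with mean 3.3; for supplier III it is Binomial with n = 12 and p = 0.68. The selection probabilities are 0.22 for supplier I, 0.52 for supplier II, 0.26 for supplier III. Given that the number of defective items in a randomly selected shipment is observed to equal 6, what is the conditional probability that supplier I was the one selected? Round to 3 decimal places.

0.271

Likelihoods P(X=6 | ·): I: 0.101144; II: 0.0661575; III: 0.0980901.
Posterior ∝ prior × likelihood. Numerator for I: 0.22·0.101144 = 0.0222516.
Normalizing constant: 0.22·0.101144 + 0.52·0.0661575 + 0.26·0.0980901 = 0.0821569.
P(I | observation) = 0.0222516 / 0.0821569 = 0.270842.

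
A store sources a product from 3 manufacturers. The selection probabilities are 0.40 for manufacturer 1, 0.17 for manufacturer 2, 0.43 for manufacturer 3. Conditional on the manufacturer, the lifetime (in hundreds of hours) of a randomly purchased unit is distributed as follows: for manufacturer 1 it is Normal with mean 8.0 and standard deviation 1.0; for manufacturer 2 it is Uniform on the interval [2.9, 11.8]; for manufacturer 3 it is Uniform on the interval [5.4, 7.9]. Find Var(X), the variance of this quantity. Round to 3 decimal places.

Per component, 1: μ=8, E[X²]=65; 2: μ=7.35, E[X²]=60.6233; 3: μ=6.65, E[X²]=44.7433.
E[X] = 0.4·8 + 0.17·7.35 + 0.43·6.65 = 7.309.
E[X²] = 0.4·65 + 0.17·60.6233 + 0.43·44.7433 = 55.5456.
Var(X) = E[X²] − (E[X])² = 55.5456 − 53.4215 = 2.12412.

2.124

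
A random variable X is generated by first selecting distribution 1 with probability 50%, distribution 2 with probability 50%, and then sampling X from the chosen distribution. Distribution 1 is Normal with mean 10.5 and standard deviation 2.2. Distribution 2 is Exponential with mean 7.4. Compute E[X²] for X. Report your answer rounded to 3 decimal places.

For each component E[X²] = Var + (mean)², giving 1: 115.09; 2: 109.52.
Overall E[X²] = 0.5·115.09 + 0.5·109.52 = 112.305.

112.305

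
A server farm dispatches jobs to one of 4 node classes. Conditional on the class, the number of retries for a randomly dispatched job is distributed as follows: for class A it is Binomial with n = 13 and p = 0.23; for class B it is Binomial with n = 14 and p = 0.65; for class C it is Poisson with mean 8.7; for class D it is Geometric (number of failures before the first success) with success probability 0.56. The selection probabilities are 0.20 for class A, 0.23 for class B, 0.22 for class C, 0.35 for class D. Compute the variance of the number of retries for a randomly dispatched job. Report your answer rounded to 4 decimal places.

17.4859

Per component, A: μ=2.99, E[X²]=11.2424; B: μ=9.1, E[X²]=85.995; C: μ=8.7, E[X²]=84.39; D: μ=0.785714, E[X²]=2.02041.
E[X] = 0.2·2.99 + 0.23·9.1 + 0.22·8.7 + 0.35·0.785714 = 4.88.
E[X²] = 0.2·11.2424 + 0.23·85.995 + 0.22·84.39 + 0.35·2.02041 = 41.3003.
Var(X) = E[X²] − (E[X])² = 41.3003 − 23.8144 = 17.4859.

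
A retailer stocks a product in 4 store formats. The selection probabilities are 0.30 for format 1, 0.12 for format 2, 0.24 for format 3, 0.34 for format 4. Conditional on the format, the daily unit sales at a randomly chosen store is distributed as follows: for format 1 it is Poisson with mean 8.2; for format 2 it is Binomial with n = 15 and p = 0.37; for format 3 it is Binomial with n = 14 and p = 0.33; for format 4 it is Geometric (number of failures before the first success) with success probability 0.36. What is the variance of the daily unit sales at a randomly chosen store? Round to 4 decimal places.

11.9487

Per component, 1: μ=8.2, E[X²]=75.44; 2: μ=5.55, E[X²]=34.299; 3: μ=4.62, E[X²]=24.4398; 4: μ=1.77778, E[X²]=8.09877.
E[X] = 0.3·8.2 + 0.12·5.55 + 0.24·4.62 + 0.34·1.77778 = 4.83924.
E[X²] = 0.3·75.44 + 0.12·34.299 + 0.24·24.4398 + 0.34·8.09877 = 35.367.
Var(X) = E[X²] − (E[X])² = 35.367 − 23.4183 = 11.9487.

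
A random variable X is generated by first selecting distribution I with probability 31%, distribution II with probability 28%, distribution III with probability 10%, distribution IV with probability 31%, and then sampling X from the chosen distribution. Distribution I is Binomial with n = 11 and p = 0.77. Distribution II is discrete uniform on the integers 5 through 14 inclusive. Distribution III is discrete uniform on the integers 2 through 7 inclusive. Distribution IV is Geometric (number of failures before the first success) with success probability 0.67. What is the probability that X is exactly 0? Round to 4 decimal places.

0.2077

Conditional on each component, P(X = 0): I: 9.5281e-08; II: 0; III: 0; IV: 0.67.
By total probability, P(X = 0) = 0.31·9.5281e-08 + 0.28·0 + 0.1·0 + 0.31·0.67 = 0.2077.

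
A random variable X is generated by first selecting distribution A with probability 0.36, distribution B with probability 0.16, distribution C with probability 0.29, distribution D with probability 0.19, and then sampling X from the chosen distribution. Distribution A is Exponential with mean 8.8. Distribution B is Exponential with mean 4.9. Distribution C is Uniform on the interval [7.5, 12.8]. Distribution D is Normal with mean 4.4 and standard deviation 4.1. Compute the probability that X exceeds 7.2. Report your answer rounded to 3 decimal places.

Conditional on each component, P(X > 7.2): A: 0.441233; B: 0.230066; C: 1; D: 0.247327.
By total probability, P(X > 7.2) = 0.36·0.441233 + 0.16·0.230066 + 0.29·1 + 0.19·0.247327 = 0.532647.

0.533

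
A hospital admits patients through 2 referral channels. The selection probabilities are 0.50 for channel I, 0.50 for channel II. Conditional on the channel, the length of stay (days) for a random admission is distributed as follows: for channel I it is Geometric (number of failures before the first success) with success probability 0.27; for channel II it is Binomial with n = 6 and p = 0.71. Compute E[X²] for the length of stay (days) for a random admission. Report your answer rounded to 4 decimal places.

For each component E[X²] = Var + (mean)², giving I: 17.3237; II: 19.383.
Overall E[X²] = 0.5·17.3237 + 0.5·19.383 = 18.3534.

18.3534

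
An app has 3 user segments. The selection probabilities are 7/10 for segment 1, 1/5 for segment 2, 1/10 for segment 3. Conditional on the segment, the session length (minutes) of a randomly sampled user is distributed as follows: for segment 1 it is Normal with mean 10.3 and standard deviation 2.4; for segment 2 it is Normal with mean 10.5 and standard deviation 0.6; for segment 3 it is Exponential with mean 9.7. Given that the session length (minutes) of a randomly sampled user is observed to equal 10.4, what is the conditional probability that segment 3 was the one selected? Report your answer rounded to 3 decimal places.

Likelihoods f(10.4 | ·): 1: 0.166082; 2: 0.655733; 3: 0.0352852.
Posterior ∝ prior × likelihood. Numerator for 3: 0.1·0.0352852 = 0.00352852.
Normalizing constant: 0.7·0.166082 + 0.2·0.655733 + 0.1·0.0352852 = 0.250932.
P(3 | observation) = 0.00352852 / 0.250932 = 0.0140617.

0.014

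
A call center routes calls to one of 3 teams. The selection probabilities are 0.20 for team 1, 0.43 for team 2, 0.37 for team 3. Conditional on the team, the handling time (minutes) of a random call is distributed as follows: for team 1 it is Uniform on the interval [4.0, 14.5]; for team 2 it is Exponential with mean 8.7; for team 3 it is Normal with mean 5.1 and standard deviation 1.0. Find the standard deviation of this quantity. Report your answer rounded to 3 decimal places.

6.174

Per component, 1: μ=9.25, E[X²]=94.75; 2: μ=8.7, E[X²]=151.38; 3: μ=5.1, E[X²]=27.01.
E[X] = 0.2·9.25 + 0.43·8.7 + 0.37·5.1 = 7.478.
E[X²] = 0.2·94.75 + 0.43·151.38 + 0.37·27.01 = 94.0371.
Var(X) = E[X²] − (E[X])² = 94.0371 − 55.9205 = 38.1166.
SD(X) = √38.1166 = 6.17387.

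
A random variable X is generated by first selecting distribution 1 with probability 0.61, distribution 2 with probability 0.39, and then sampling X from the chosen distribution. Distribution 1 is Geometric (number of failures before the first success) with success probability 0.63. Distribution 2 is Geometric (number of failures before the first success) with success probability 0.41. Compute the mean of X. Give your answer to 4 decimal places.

Component means — 1: 0.587302; 2: 1.43902.
E[X] = 0.61·0.587302 + 0.39·1.43902 = 0.919473.

0.9195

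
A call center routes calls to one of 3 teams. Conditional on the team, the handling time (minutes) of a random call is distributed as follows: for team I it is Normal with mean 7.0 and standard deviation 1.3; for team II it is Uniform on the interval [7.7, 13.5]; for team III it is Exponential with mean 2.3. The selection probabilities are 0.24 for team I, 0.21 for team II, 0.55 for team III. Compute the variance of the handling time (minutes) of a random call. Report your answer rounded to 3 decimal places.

Per component, I: μ=7, E[X²]=50.69; II: μ=10.6, E[X²]=115.163; III: μ=2.3, E[X²]=10.58.
E[X] = 0.24·7 + 0.21·10.6 + 0.55·2.3 = 5.171.
E[X²] = 0.24·50.69 + 0.21·115.163 + 0.55·10.58 = 42.1689.
Var(X) = E[X²] − (E[X])² = 42.1689 − 26.7392 = 15.4297.

15.430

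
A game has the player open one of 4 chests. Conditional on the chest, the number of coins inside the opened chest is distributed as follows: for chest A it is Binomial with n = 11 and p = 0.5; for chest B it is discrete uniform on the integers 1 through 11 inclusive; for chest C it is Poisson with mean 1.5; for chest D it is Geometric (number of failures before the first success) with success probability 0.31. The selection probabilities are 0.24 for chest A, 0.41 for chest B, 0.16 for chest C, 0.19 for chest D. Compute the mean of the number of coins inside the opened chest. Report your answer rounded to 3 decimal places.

4.443

Component means — A: 5.5; B: 6; C: 1.5; D: 2.22581.
E[X] = 0.24·5.5 + 0.41·6 + 0.16·1.5 + 0.19·2.22581 = 4.4429.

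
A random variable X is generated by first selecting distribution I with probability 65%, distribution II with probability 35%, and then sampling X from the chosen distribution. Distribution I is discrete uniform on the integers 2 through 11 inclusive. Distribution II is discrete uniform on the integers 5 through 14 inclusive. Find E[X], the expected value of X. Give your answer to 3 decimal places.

Component means — I: 6.5; II: 9.5.
E[X] = 0.65·6.5 + 0.35·9.5 = 7.55.

7.550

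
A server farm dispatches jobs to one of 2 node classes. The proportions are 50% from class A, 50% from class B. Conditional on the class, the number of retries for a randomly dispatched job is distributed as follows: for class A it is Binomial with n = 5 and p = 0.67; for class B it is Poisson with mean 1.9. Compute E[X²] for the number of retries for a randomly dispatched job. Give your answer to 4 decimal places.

For each component E[X²] = Var + (mean)², giving A: 12.328; B: 5.51.
Overall E[X²] = 0.5·12.328 + 0.5·5.51 = 8.919.

8.9190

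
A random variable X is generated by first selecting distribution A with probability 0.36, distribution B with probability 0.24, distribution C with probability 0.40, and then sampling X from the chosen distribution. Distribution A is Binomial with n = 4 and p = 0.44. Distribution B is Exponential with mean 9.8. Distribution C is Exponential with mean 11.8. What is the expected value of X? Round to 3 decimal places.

Component means — A: 1.76; B: 9.8; C: 11.8.
E[X] = 0.36·1.76 + 0.24·9.8 + 0.4·11.8 = 7.7056.

7.706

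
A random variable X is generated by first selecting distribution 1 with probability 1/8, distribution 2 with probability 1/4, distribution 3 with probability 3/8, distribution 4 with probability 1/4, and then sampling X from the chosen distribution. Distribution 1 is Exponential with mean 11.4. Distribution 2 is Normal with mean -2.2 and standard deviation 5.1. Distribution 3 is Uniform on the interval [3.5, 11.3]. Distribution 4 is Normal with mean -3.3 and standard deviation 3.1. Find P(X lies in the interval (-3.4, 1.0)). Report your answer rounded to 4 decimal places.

Conditional on each component, P(-3.4 < X < 1.0): 1: 0.083982; 2: 0.327828; 3: 0; 4: 0.430161.
By total probability, P(-3.4 < X < 1.0) = 0.125·0.083982 + 0.25·0.327828 + 0.375·0 + 0.25·0.430161 = 0.199995.

0.2000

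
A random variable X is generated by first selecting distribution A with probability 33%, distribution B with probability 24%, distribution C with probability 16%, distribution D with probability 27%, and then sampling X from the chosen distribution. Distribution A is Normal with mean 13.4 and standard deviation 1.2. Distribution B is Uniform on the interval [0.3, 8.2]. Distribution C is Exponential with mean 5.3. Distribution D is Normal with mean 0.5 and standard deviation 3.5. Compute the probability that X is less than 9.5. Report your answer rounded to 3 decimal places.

Conditional on each component, P(X < 9.5): A: 0.000577025; B: 1; C: 0.833449; D: 0.994936.
By total probability, P(X < 9.5) = 0.33·0.000577025 + 0.24·1 + 0.16·0.833449 + 0.27·0.994936 = 0.642175.

0.642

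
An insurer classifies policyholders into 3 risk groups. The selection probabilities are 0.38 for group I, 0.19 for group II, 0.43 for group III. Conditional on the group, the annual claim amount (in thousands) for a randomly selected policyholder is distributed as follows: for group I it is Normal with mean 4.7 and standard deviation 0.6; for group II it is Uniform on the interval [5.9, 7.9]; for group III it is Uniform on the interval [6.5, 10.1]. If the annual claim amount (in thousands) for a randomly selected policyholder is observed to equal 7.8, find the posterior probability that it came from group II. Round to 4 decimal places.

Likelihoods f(7.8 | ·): I: 1.06202e-06; II: 0.5; III: 0.277778.
Posterior ∝ prior × likelihood. Numerator for II: 0.19·0.5 = 0.095.
Normalizing constant: 0.38·1.06202e-06 + 0.19·0.5 + 0.43·0.277778 = 0.214445.
P(II | observation) = 0.095 / 0.214445 = 0.443004.

0.4430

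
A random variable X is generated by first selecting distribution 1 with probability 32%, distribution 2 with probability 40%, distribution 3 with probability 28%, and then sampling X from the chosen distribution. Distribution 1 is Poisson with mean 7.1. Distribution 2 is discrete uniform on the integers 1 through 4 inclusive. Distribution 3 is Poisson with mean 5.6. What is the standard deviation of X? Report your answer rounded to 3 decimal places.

2.886

Per component, 1: μ=7.1, E[X²]=57.51; 2: μ=2.5, E[X²]=7.5; 3: μ=5.6, E[X²]=36.96.
E[X] = 0.32·7.1 + 0.4·2.5 + 0.28·5.6 = 4.84.
E[X²] = 0.32·57.51 + 0.4·7.5 + 0.28·36.96 = 31.752.
Var(X) = E[X²] − (E[X])² = 31.752 − 23.4256 = 8.3264.
SD(X) = √8.3264 = 2.88555.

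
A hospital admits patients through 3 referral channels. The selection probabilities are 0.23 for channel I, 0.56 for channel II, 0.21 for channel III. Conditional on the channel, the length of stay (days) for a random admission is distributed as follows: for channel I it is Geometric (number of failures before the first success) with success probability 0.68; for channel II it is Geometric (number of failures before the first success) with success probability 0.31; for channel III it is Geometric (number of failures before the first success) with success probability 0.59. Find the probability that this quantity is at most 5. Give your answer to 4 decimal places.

Conditional on each channel, P(X ≤ 5): I: 0.998926; II: 0.892082; III: 0.99525.
By total probability, P(X ≤ 5) = 0.23·0.998926 + 0.56·0.892082 + 0.21·0.99525 = 0.938321.

0.9383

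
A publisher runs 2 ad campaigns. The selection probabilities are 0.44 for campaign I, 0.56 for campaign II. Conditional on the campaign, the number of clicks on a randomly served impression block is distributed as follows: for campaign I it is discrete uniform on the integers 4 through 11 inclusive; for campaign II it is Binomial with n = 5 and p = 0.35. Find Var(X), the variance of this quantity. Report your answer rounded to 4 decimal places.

11.0936

Per component, I: μ=7.5, E[X²]=61.5; II: μ=1.75, E[X²]=4.2.
E[X] = 0.44·7.5 + 0.56·1.75 = 4.28.
E[X²] = 0.44·61.5 + 0.56·4.2 = 29.412.
Var(X) = E[X²] − (E[X])² = 29.412 − 18.3184 = 11.0936.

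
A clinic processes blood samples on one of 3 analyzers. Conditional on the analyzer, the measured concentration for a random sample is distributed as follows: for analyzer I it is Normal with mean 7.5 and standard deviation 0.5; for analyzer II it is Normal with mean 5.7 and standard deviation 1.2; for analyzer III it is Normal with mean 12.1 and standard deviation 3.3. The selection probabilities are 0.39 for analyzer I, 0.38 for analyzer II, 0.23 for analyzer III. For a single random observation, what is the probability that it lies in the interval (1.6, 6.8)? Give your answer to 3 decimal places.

Conditional on each analyzer, P(1.6 < X < 6.8): I: 0.0807567; II: 0.820024; III: 0.0533985.
By total probability, P(1.6 < X < 6.8) = 0.39·0.0807567 + 0.38·0.820024 + 0.23·0.0533985 = 0.355386.

0.355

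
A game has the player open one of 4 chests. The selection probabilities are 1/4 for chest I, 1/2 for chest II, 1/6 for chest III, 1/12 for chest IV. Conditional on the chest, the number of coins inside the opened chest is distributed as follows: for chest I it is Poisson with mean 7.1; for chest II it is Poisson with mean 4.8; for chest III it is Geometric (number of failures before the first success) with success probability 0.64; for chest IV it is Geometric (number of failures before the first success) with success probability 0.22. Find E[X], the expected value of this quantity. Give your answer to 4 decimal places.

4.5642

Component means — I: 7.1; II: 4.8; III: 0.5625; IV: 3.54545.
E[X] = 0.25·7.1 + 0.5·4.8 + 0.166667·0.5625 + 0.0833333·3.54545 = 4.5642.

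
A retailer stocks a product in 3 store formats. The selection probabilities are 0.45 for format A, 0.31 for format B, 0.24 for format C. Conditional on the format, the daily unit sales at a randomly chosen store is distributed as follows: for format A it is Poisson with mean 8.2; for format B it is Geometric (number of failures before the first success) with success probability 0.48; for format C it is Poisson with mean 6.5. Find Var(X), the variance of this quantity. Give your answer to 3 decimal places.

15.510

Per component, A: μ=8.2, E[X²]=75.44; B: μ=1.08333, E[X²]=3.43056; C: μ=6.5, E[X²]=48.75.
E[X] = 0.45·8.2 + 0.31·1.08333 + 0.24·6.5 = 5.58583.
E[X²] = 0.45·75.44 + 0.31·3.43056 + 0.24·48.75 = 46.7115.
Var(X) = E[X²] − (E[X])² = 46.7115 − 31.2015 = 15.5099.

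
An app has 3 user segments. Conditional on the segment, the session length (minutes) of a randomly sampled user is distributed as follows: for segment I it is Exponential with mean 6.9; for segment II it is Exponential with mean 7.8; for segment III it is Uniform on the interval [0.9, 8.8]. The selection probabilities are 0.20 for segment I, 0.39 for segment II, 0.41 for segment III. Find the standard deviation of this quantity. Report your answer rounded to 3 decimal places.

6.098

Per component, I: μ=6.9, E[X²]=95.22; II: μ=7.8, E[X²]=121.68; III: μ=4.85, E[X²]=28.7233.
E[X] = 0.2·6.9 + 0.39·7.8 + 0.41·4.85 = 6.4105.
E[X²] = 0.2·95.22 + 0.39·121.68 + 0.41·28.7233 = 78.2758.
Var(X) = E[X²] − (E[X])² = 78.2758 − 41.0945 = 37.1813.
SD(X) = √37.1813 = 6.09764.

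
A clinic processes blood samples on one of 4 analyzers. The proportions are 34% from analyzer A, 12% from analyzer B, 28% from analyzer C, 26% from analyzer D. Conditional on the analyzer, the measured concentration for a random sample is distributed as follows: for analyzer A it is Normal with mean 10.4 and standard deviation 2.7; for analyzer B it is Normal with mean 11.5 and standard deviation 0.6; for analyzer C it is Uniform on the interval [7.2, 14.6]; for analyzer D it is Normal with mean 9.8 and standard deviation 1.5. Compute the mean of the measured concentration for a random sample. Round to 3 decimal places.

10.516

Component means — A: 10.4; B: 11.5; C: 10.9; D: 9.8.
E[X] = 0.34·10.4 + 0.12·11.5 + 0.28·10.9 + 0.26·9.8 = 10.516.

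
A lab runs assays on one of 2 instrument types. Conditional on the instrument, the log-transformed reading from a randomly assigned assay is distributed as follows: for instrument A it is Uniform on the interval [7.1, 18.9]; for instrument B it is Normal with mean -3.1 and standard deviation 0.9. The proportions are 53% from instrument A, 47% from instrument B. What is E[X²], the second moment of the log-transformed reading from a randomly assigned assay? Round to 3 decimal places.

100.617

For each component E[X²] = Var + (mean)², giving A: 180.603; B: 10.42.
Overall E[X²] = 0.53·180.603 + 0.47·10.42 = 100.617.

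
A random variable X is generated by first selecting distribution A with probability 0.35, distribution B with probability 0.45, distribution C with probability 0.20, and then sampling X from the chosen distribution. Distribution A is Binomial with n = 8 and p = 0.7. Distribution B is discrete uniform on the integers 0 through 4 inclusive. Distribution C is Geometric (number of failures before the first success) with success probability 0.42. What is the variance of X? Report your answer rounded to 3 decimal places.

Per component, A: μ=5.6, E[X²]=33.04; B: μ=2, E[X²]=6; C: μ=1.38095, E[X²]=5.19501.
E[X] = 0.35·5.6 + 0.45·2 + 0.2·1.38095 = 3.13619.
E[X²] = 0.35·33.04 + 0.45·6 + 0.2·5.19501 = 15.303.
Var(X) = E[X²] − (E[X])² = 15.303 − 9.83569 = 5.46731.

5.467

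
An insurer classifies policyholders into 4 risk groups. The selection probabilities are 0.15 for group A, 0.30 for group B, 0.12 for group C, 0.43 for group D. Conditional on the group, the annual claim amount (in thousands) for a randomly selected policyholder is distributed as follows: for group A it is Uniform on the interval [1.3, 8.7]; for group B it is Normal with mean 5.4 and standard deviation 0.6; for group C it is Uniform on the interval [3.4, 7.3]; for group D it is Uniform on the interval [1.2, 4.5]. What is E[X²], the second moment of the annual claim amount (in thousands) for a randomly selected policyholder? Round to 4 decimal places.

For each component E[X²] = Var + (mean)², giving A: 29.5633; B: 29.52; C: 29.89; D: 9.03.
Overall E[X²] = 0.15·29.5633 + 0.3·29.52 + 0.12·29.89 + 0.43·9.03 = 20.7602.

20.7602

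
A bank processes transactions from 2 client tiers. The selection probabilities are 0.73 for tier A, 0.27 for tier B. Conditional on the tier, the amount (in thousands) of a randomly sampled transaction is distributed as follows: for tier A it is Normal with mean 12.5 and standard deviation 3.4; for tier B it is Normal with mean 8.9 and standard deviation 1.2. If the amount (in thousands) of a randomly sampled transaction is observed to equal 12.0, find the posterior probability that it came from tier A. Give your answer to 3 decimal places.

0.964

Likelihoods f(12.0 | ·): A: 0.116074; B: 0.0118188.
Posterior ∝ prior × likelihood. Numerator for A: 0.73·0.116074 = 0.084734.
Normalizing constant: 0.73·0.116074 + 0.27·0.0118188 = 0.0879251.
P(A | observation) = 0.084734 / 0.0879251 = 0.963707.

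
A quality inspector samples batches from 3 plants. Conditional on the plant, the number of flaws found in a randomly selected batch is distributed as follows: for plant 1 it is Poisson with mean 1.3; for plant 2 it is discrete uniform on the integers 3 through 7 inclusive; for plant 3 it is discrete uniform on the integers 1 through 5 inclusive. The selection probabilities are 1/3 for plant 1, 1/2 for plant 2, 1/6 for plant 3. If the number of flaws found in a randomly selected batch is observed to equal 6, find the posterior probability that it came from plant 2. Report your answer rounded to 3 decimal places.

0.994

Likelihoods P(X=6 | ·): 1: 0.00182703; 2: 0.2; 3: 0.
Posterior ∝ prior × likelihood. Numerator for 2: 0.5·0.2 = 0.1.
Normalizing constant: 0.333333·0.00182703 + 0.5·0.2 + 0.166667·0 = 0.100609.
P(2 | observation) = 0.1 / 0.100609 = 0.993947.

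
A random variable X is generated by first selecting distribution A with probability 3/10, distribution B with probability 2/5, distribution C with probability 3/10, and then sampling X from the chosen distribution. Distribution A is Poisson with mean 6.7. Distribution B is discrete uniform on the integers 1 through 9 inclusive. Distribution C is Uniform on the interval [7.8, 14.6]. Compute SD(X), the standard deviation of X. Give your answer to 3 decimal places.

3.552

Per component, A: μ=6.7, E[X²]=51.59; B: μ=5, E[X²]=31.6667; C: μ=11.2, E[X²]=129.293.
E[X] = 0.3·6.7 + 0.4·5 + 0.3·11.2 = 7.37.
E[X²] = 0.3·51.59 + 0.4·31.6667 + 0.3·129.293 = 66.9317.
Var(X) = E[X²] − (E[X])² = 66.9317 − 54.3169 = 12.6148.
SD(X) = √12.6148 = 3.55173.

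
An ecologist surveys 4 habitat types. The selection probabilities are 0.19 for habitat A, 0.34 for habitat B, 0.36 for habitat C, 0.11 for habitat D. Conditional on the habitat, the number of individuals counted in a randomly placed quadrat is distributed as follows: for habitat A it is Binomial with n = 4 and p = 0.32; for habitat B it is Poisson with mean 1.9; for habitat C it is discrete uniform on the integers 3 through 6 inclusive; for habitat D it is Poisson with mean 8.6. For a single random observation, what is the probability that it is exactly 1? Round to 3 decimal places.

Conditional on each habitat, P(X = 1): A: 0.402473; B: 0.28418; C: 0; D: 0.00158331.
By total probability, P(X = 1) = 0.19·0.402473 + 0.34·0.28418 + 0.36·0 + 0.11·0.00158331 = 0.173265.

0.173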